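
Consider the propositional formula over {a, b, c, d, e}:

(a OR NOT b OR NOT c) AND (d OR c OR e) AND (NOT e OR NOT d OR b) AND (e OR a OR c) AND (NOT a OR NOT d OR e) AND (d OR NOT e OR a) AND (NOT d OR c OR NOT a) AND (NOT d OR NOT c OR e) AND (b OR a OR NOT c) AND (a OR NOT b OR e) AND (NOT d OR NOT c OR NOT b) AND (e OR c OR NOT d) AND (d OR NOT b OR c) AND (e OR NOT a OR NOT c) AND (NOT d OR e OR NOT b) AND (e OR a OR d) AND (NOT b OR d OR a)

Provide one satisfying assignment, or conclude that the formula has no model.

Case a = true:
Case d = false:
Case c = true:
The clause (e) is unit, so e = true.
Every clause is now satisfied; b is unconstrained.

a: true; b: true; c: true; d: false; e: true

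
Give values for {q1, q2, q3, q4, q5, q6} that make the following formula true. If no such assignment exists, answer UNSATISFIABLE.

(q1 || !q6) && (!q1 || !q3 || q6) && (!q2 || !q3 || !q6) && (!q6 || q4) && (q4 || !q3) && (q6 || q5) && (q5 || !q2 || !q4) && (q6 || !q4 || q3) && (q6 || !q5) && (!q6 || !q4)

Case q1 = true:
Case q3 = false:
Case q6 = false:
From the singleton clause (q5), q5 = true.
Now (!q5) is unsatisfied and unit — conflict.
Backtrack on q6: now try q6 = true.
From the singleton clause (q4), q4 = true.
Now (!q4) is unsatisfied and unit — conflict.
Either choice for q6 ends in contradiction.
Backtrack on q3: now try q3 = true.
From the singleton clause (q6), q6 = true.
From the singleton clause (!q2), q2 = false.
From the singleton clause (q4), q4 = true.
Now (!q4) is unsatisfied and unit — conflict.
Either choice for q3 ends in contradiction.
Backtrack on q1: now try q1 = false.
From the singleton clause (!q6), q6 = false.
From the singleton clause (q5), q5 = true.
Now (!q5) is unsatisfied and unit — conflict.
Either choice for q1 ends in contradiction.

UNSATISFIABLE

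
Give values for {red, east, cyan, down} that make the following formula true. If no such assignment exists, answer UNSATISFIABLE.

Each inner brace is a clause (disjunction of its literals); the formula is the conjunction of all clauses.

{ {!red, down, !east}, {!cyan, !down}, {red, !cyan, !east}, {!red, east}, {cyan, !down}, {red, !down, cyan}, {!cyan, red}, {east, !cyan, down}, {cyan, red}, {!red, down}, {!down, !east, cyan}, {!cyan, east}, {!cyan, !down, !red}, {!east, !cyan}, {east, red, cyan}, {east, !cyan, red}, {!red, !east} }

UNSATISFIABLE

Suppose cyan = false.
(!down) alone gives down = false.
(red) alone gives red = true.
But (!red) is also a unit clause — contradiction.
So cyan must be the other value — set cyan = true.
(!down) alone gives down = false.
(red) alone gives red = true.
But (!red) is also a unit clause — contradiction.
Neither cyan = true nor cyan = false works.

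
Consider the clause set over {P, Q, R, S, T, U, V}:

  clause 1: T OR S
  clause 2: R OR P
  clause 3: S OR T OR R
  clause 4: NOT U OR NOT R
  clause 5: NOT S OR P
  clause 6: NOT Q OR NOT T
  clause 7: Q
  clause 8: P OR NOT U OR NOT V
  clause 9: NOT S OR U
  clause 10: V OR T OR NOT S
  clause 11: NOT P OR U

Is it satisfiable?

Yes

Unit clause (Q) forces Q = true.
Unit clause (NOT T) forces T = false.
Unit clause (S) forces S = true.
Unit clause (P) forces P = true.
Unit clause (U) forces U = true.
Unit clause (NOT R) forces R = false.
Unit clause (V) forces V = true.
All clauses are satisfied.
A satisfying assignment: P: true; Q: true; R: false; S: true; T: false; U: true; V: true.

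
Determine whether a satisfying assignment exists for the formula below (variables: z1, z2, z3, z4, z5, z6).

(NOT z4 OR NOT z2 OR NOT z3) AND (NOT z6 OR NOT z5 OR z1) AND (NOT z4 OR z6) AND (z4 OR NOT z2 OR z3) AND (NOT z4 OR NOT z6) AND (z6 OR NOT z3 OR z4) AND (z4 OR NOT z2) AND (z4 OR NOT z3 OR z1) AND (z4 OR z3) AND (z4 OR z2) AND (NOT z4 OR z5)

Unsatisfiable

Case z4 = false:
(NOT z2) alone gives z2 = false.
That conflicts with the unit clause (z2).
Undo z4 and try z4 = true.
(z6) alone gives z6 = true.
That conflicts with the unit clause (NOT z6).
Both values of z4 lead to a conflict.
No assignment satisfies every clause.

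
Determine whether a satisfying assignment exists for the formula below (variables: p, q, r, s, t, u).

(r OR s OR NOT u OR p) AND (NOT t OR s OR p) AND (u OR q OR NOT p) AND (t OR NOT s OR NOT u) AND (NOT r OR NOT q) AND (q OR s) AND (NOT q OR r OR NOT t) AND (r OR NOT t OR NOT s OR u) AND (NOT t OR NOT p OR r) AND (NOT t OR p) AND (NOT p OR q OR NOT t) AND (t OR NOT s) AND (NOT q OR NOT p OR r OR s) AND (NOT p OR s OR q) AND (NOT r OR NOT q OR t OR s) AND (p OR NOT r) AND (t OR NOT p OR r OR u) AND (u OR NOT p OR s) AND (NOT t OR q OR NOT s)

Branch on r: set r = false.
Branch on q: set q = true.
From the singleton clause (NOT t), t = false.
From the singleton clause (NOT s), s = false.
From the singleton clause (NOT p), p = false.
From the singleton clause (NOT u), u = false.
All clauses are satisfied.
A satisfying assignment: p=false, q=true, r=false, s=false, t=false, u=false.

Satisfiable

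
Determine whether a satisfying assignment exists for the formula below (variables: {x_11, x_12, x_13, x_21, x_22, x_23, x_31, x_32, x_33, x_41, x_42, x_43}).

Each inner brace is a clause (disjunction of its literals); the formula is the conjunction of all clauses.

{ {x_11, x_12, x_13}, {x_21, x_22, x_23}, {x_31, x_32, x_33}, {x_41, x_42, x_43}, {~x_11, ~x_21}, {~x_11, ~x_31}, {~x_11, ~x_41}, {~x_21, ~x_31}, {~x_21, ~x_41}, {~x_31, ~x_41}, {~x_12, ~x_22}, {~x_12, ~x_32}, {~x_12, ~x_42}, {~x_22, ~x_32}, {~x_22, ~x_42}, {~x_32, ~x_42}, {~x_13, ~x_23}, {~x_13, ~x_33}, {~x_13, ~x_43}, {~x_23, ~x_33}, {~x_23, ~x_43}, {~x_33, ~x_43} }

Case x_11 = 0:
Case x_12 = 1:
Unit clause (~x_22) forces x_22 = 0.
Unit clause (~x_32) forces x_32 = 0.
Unit clause (~x_42) forces x_42 = 0.
Case x_21 = 1:
Unit clause (~x_31) forces x_31 = 0.
Unit clause (x_33) forces x_33 = 1.
Unit clause (~x_41) forces x_41 = 0.
Unit clause (x_43) forces x_43 = 1.
Now (~x_43) is unsatisfied and unit — conflict.
Backtrack on x_21: now try x_21 = 0.
Unit clause (x_23) forces x_23 = 1.
Unit clause (~x_13) forces x_13 = 0.
Unit clause (~x_33) forces x_33 = 0.
Unit clause (x_31) forces x_31 = 1.
Unit clause (~x_41) forces x_41 = 0.
Unit clause (x_43) forces x_43 = 1.
Now (~x_43) is unsatisfied and unit — conflict.
Neither x_21 = 1 nor x_21 = 0 works.
Backtrack on x_12: now try x_12 = 0.
Unit clause (x_13) forces x_13 = 1.
Unit clause (~x_23) forces x_23 = 0.
Unit clause (~x_33) forces x_33 = 0.
Unit clause (~x_43) forces x_43 = 0.
Case x_21 = 1:
Unit clause (~x_31) forces x_31 = 0.
Unit clause (x_32) forces x_32 = 1.
Unit clause (~x_41) forces x_41 = 0.
Unit clause (x_42) forces x_42 = 1.
Now (~x_42) is unsatisfied and unit — conflict.
Backtrack on x_21: now try x_21 = 0.
Unit clause (x_22) forces x_22 = 1.
Unit clause (~x_32) forces x_32 = 0.
Unit clause (x_31) forces x_31 = 1.
Unit clause (~x_41) forces x_41 = 0.
Unit clause (x_42) forces x_42 = 1.
Now (~x_42) is unsatisfied and unit — conflict.
Neither x_21 = 1 nor x_21 = 0 works.
Neither x_12 = 1 nor x_12 = 0 works.
Backtrack on x_11: now try x_11 = 1.
Unit clause (~x_21) forces x_21 = 0.
Unit clause (~x_31) forces x_31 = 0.
Unit clause (~x_41) forces x_41 = 0.
Case x_22 = 1:
Unit clause (~x_12) forces x_12 = 0.
Unit clause (~x_32) forces x_32 = 0.
Unit clause (x_33) forces x_33 = 1.
Unit clause (~x_42) forces x_42 = 0.
Unit clause (x_43) forces x_43 = 1.
Now (~x_43) is unsatisfied and unit — conflict.
Backtrack on x_22: now try x_22 = 0.
Unit clause (x_23) forces x_23 = 1.
Unit clause (~x_13) forces x_13 = 0.
Unit clause (~x_33) forces x_33 = 0.
Unit clause (x_32) forces x_32 = 1.
Unit clause (~x_12) forces x_12 = 0.
Unit clause (~x_42) forces x_42 = 0.
Unit clause (x_43) forces x_43 = 1.
Now (~x_43) is unsatisfied and unit — conflict.
Neither x_22 = 1 nor x_22 = 0 works.
Neither x_11 = 1 nor x_11 = 0 works.
No assignment satisfies every clause.

No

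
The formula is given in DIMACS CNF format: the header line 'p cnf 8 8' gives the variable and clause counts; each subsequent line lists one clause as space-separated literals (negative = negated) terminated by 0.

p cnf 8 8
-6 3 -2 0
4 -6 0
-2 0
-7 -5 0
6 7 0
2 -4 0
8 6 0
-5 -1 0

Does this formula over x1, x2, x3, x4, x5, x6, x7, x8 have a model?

Satisfiable

(¬x2) alone gives x2 = False.
(¬x4) alone gives x4 = False.
(¬x6) alone gives x6 = False.
(x7) alone gives x7 = True.
(¬x5) alone gives x5 = False.
(x8) alone gives x8 = True.
Every clause is now satisfied; x1, x3 are unconstrained.
A satisfying assignment: x1 ↦ False,  x2 ↦ False,  x3 ↦ True,  x4 ↦ False,  x5 ↦ False,  x6 ↦ False,  x7 ↦ True,  x8 ↦ True.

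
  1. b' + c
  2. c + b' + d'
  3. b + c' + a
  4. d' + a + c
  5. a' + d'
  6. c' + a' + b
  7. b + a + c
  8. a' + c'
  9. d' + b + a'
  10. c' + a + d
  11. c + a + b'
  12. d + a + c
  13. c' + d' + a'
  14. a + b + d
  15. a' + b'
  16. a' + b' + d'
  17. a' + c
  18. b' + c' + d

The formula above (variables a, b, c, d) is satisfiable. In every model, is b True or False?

True

Suppose b = 0.
Try c = 0.
From the singleton clause (a), a = 1.
That conflicts with the unit clause (a').
So c must be the other value — set c = 1.
From the singleton clause (a), a = 1.
That conflicts with the unit clause (a').
Both values of c lead to a conflict.
So every satisfying assignment has b = True.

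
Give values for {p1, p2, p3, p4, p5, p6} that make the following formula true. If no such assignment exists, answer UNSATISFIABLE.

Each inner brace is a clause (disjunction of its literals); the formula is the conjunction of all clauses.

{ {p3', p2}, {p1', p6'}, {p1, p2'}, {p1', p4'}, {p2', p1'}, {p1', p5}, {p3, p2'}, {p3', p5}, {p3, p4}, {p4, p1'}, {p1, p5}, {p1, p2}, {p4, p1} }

UNSATISFIABLE

Try p3 = 0.
From the singleton clause (p2'), p2 = 0.
From the singleton clause (p4), p4 = 1.
From the singleton clause (p1'), p1 = 0.
Now (p1) is unsatisfied and unit — conflict.
Backtrack on p3: now try p3 = 1.
From the singleton clause (p2), p2 = 1.
From the singleton clause (p1), p1 = 1.
Now (p1') is unsatisfied and unit — conflict.
Both values of p3 lead to a conflict.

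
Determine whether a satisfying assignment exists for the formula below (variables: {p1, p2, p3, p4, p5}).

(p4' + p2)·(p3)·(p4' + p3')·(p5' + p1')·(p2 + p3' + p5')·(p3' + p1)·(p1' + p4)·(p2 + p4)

No, unsatisfiable

Unit clause (p3) forces p3 = 1.
Unit clause (p4') forces p4 = 0.
Unit clause (p1) forces p1 = 1.
But (p1') is also a unit clause — contradiction.
No assignment satisfies every clause.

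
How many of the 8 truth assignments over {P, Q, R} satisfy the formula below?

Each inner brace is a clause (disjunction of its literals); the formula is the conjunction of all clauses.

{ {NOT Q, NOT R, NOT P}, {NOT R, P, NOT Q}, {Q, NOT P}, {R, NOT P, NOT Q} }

3

There are 2^3 = 8 truth assignments over (P, Q, R).
Split on Q. With Q = true, the clauses containing Q are satisfied and NOT Q drops from the rest; 1 of the 2^2 = 4 assignments to the other variables satisfy what remains.
With Q = false, by the same count on the reduced clause set, 2 assignments work.
(One model: P=F, Q=F, R=F.)
Total: 1 + 2 = 3.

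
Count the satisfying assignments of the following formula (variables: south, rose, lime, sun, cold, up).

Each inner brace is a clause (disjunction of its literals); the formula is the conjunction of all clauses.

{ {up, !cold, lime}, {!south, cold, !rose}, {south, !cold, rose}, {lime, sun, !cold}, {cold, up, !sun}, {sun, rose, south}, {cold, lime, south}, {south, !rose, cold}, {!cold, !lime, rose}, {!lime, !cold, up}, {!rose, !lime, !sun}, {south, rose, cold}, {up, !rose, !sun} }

There are 2^6 = 64 truth assignments over (south, rose, lime, sun, cold, up).
Split on cold. With cold = true, the clauses containing cold are satisfied and !cold drops from the rest; 5 of the 2^5 = 32 assignments to the other variables satisfy what remains.
With cold = false, by the same count on the reduced clause set, 6 assignments work.
(One model: south=F, rose=T, lime=F, sun=T, cold=T, up=T.)
Total: 5 + 6 = 11.

11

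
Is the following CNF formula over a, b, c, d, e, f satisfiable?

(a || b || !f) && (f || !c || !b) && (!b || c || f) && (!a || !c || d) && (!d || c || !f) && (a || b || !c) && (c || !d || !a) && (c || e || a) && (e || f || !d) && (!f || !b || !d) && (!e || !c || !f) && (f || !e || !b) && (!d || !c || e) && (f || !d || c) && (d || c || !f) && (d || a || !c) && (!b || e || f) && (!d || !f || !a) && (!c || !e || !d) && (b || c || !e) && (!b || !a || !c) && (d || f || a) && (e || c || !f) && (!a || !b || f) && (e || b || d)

Case a = true:
Case c = false:
(!d) alone gives d = false.
(!f) alone gives f = false.
(!b) alone gives b = false.
(!e) alone gives e = false.
But (e) is also a unit clause — contradiction.
So c must be the other value — set c = true.
(d) alone gives d = true.
(e) alone gives e = true.
But (!e) is also a unit clause — contradiction.
Neither c = true nor c = false works.
So a must be the other value — set a = false.
Case b = true:
Case f = true:
(!d) alone gives d = false.
(c) alone gives c = true.
But (!c) is also a unit clause — contradiction.
So f must be the other value — set f = false.
(!c) alone gives c = false.
But (c) is also a unit clause — contradiction.
Neither f = true nor f = false works.
So b must be the other value — set b = false.
(!f) alone gives f = false.
(!c) alone gives c = false.
(e) alone gives e = true.
But (!e) is also a unit clause — contradiction.
Neither b = true nor b = false works.
Neither a = true nor a = false works.
No assignment satisfies every clause.

No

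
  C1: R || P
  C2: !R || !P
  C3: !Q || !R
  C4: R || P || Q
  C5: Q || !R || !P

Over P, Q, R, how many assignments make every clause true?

3

There are 2^3 = 8 truth assignments over (P, Q, R).
Check each against the 5 clauses (columns in the order P, Q, R):
  F F F  ✗ fails (R || P)
  F F T  ✓ satisfies all
  F T F  ✗ fails (R || P)
  F T T  ✗ fails (!Q || !R)
  T F F  ✓ satisfies all
  T F T  ✗ fails (!R || !P)
  T T F  ✓ satisfies all
  T T T  ✗ fails (!R || !P)
3 of the 8 rows are models.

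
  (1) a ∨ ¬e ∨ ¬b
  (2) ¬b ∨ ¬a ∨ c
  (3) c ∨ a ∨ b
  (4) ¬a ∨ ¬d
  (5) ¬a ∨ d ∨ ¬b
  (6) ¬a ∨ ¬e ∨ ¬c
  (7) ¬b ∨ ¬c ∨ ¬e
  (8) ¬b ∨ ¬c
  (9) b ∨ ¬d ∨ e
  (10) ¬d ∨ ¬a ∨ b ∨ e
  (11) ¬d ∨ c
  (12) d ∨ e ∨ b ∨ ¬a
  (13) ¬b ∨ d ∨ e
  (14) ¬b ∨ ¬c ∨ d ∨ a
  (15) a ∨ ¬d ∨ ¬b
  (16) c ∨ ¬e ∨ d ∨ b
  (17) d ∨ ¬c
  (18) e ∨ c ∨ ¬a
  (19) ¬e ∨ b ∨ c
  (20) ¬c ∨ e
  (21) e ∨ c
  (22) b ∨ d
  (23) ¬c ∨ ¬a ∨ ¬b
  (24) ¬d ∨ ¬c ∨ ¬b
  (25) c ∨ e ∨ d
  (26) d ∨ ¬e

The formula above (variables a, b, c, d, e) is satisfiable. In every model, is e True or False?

Suppose e = False.
From the singleton clause (¬c), c = False.
That conflicts with the unit clause (c).
So every satisfying assignment has e = True.

True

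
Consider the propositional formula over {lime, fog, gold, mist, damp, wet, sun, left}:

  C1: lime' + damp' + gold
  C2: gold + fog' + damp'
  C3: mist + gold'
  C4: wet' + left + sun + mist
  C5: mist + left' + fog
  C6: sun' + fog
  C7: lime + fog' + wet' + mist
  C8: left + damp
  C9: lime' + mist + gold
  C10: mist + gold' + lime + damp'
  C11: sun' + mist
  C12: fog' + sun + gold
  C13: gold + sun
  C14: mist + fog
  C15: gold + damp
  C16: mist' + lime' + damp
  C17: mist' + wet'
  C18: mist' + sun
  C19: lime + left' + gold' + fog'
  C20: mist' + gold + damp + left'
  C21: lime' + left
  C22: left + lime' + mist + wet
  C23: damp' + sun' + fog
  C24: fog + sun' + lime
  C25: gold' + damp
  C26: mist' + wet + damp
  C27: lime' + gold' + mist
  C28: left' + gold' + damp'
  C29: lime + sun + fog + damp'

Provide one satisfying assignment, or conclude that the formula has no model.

Try mist = 1.
The clause (wet') is unit, so wet = 0.
The clause (sun) is unit, so sun = 1.
The clause (fog) is unit, so fog = 1.
The clause (damp) is unit, so damp = 1.
The clause (gold) is unit, so gold = 1.
The clause (left') is unit, so left = 0.
The clause (lime') is unit, so lime = 0.
This assignment satisfies each clause.

lime=0, fog=1, gold=1, mist=1, damp=1, wet=0, sun=1, left=0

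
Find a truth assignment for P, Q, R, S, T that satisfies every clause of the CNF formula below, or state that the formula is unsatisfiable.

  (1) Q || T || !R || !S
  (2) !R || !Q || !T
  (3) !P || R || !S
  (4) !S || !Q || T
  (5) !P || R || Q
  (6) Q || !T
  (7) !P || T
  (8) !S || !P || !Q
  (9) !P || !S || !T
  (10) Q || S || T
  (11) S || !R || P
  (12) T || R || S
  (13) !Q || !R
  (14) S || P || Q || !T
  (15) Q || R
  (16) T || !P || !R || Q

Suppose Q = true.
The clause (!R) is unit, so R = false.
Suppose P = true.
The clause (!S) is unit, so S = false.
The clause (T) is unit, so T = true.
This assignment satisfies each clause.

P: true, Q: true, R: false, S: false, T: true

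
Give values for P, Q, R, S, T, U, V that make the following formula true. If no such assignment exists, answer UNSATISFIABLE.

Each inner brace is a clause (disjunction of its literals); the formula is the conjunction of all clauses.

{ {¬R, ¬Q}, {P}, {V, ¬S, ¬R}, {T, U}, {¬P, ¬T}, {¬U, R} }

Unit clause (P) forces P = True.
Unit clause (¬T) forces T = False.
Unit clause (U) forces U = True.
Unit clause (R) forces R = True.
Unit clause (¬Q) forces Q = False.
Branch on V: set V = False.
Unit clause (¬S) forces S = False.
This assignment satisfies each clause.

P ↦ True; Q ↦ False; R ↦ True; S ↦ False; T ↦ False; U ↦ True; V ↦ False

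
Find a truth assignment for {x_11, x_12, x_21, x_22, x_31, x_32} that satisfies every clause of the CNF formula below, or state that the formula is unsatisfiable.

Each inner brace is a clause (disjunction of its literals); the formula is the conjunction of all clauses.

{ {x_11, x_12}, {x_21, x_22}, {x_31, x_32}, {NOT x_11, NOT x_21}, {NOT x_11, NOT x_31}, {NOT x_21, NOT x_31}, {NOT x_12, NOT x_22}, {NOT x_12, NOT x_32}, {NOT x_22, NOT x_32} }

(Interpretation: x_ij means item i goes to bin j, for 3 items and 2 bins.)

UNSATISFIABLE

Suppose x_11 = true.
(NOT x_21) alone gives x_21 = false.
(x_22) alone gives x_22 = true.
(NOT x_31) alone gives x_31 = false.
(x_32) alone gives x_32 = true.
That conflicts with the unit clause (NOT x_32).
So x_11 must be the other value — set x_11 = false.
(x_12) alone gives x_12 = true.
(NOT x_22) alone gives x_22 = false.
(x_21) alone gives x_21 = true.
(NOT x_31) alone gives x_31 = false.
(x_32) alone gives x_32 = true.
That conflicts with the unit clause (NOT x_32).
Both values of x_11 lead to a conflict.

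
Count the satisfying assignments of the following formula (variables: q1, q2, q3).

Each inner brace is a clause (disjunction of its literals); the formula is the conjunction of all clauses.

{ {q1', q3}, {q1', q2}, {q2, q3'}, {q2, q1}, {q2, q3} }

3

There are 2^3 = 8 truth assignments over (q1, q2, q3).
Check each against the 5 clauses (columns in the order q1, q2, q3):
  F F F  ✗ fails (q2 + q1)
  F F T  ✗ fails (q2 + q3')
  F T F  ✓ satisfies all
  F T T  ✓ satisfies all
  T F F  ✗ fails (q1' + q3)
  T F T  ✗ fails (q1' + q2)
  T T F  ✗ fails (q1' + q3)
  T T T  ✓ satisfies all
3 of the 8 rows are models.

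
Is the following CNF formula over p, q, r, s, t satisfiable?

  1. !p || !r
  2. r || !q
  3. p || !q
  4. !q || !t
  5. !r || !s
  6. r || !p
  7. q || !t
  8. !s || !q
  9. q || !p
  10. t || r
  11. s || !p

Case p = false:
The clause (!q) is unit, so q = false.
The clause (!t) is unit, so t = false.
The clause (r) is unit, so r = true.
The clause (!s) is unit, so s = false.
Every clause now holds.
A satisfying assignment: p=false; q=false; r=true; s=false; t=false.

Yes, satisfiable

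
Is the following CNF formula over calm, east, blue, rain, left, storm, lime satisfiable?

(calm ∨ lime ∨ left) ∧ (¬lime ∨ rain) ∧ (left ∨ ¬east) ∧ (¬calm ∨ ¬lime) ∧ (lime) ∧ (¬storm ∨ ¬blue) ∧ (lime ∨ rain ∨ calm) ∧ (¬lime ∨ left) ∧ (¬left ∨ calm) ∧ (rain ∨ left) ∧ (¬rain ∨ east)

(lime) alone gives lime = True.
(rain) alone gives rain = True.
(¬calm) alone gives calm = False.
(left) alone gives left = True.
But (¬left) is also a unit clause — contradiction.
No assignment satisfies every clause.

No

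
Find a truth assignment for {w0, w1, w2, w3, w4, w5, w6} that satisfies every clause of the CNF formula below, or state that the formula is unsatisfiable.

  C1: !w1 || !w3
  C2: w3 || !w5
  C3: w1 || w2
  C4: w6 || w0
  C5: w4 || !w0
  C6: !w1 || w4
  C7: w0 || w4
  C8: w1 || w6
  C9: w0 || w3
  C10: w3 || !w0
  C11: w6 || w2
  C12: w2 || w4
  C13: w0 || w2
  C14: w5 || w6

Try w1 = false.
(w2) alone gives w2 = true.
(w6) alone gives w6 = true.
Try w3 = true.
Try w4 = true.
No clause remains; w0, w5 are free.

w0: true, w1: false, w2: true, w3: true, w4: true, w5: false, w6: true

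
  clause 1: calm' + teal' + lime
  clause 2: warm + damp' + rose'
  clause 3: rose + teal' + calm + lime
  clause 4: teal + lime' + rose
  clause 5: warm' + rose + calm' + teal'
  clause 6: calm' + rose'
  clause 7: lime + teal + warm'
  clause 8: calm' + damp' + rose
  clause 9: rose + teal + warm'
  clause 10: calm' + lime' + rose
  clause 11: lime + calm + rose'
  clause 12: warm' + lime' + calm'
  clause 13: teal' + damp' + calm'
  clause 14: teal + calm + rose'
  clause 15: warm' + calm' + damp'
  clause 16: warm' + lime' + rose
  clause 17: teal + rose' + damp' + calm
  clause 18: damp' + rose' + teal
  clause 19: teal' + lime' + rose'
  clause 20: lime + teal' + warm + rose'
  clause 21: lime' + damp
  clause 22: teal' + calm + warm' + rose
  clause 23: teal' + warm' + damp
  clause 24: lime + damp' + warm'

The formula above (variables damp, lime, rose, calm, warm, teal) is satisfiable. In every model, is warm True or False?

False

Suppose warm = 1.
Branch on calm: set calm = 0.
Branch on lime: set lime = 1.
Unit clause (rose) forces rose = 1.
Unit clause (teal) forces teal = 1.
That conflicts with the unit clause (teal').
That branch fails; take lime = 0 instead.
Unit clause (teal) forces teal = 1.
Unit clause (rose) forces rose = 1.
That conflicts with the unit clause (rose').
Either choice for lime ends in contradiction.
That branch fails; take calm = 1 instead.
Unit clause (rose') forces rose = 0.
Unit clause (teal') forces teal = 0.
That conflicts with the unit clause (teal).
Either choice for calm ends in contradiction.
So every satisfying assignment has warm = False.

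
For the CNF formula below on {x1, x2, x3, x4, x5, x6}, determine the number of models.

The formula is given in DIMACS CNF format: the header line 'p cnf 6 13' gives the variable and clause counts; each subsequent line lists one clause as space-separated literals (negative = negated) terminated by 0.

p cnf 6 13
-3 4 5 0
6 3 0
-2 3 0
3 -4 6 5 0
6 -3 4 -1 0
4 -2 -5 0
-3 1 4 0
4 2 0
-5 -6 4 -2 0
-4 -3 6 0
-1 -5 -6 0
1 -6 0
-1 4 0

3

There are 2^6 = 64 truth assignments over (x1, x2, x3, x4, x5, x6).
Split on x4. With x4 = True, the clauses containing x4 are satisfied and ¬x4 drops from the rest; 3 of the 2^5 = 32 assignments to the other variables satisfy what remains.
With x4 = False, by the same count on the reduced clause set, 0 assignments work.
(One model: x1=T, x2=F, x3=F, x4=T, x5=F, x6=T.)
Total: 3 + 0 = 3.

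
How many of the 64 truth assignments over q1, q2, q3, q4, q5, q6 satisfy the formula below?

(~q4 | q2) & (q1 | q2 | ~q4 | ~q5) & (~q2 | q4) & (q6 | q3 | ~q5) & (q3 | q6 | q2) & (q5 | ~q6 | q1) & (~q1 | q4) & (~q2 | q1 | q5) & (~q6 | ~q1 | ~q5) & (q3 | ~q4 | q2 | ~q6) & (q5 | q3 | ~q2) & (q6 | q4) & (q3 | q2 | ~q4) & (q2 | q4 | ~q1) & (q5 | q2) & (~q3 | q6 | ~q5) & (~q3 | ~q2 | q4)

There are 2^6 = 64 truth assignments over (q1, q2, q3, q4, q5, q6).
Split on q3. With q3 = 1, the clauses containing q3 are satisfied and ~q3 drops from the rest; 4 of the 2^5 = 32 assignments to the other variables satisfy what remains.
With q3 = 0, by the same count on the reduced clause set, 2 assignments work.
(One model: q1=F, q2=F, q3=F, q4=F, q5=T, q6=T.)
Total: 4 + 2 = 6.

6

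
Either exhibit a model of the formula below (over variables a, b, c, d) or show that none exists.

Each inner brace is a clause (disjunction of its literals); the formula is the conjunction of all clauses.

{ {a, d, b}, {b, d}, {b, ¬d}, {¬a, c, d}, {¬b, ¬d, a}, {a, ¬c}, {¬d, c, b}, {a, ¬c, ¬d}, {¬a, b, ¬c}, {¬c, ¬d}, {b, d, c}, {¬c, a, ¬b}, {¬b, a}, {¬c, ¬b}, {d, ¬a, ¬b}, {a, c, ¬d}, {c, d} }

a: True, b: True, c: False, d: True

Try b = True.
The clause (a) is unit, so a = True.
The clause (¬c) is unit, so c = False.
The clause (d) is unit, so d = True.
Every clause now holds.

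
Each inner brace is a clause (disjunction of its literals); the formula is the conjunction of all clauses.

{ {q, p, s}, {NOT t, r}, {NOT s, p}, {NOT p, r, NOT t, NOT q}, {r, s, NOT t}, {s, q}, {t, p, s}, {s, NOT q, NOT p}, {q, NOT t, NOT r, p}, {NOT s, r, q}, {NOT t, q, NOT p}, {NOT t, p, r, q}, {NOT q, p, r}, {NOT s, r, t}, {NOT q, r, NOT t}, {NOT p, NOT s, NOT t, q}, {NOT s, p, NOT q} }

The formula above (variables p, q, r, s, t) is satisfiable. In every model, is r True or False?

True

Suppose r = false.
(NOT t) alone gives t = false.
(NOT s) alone gives s = false.
(q) alone gives q = true.
(p) alone gives p = true.
But (NOT p) is also a unit clause — contradiction.
So every satisfying assignment has r = True.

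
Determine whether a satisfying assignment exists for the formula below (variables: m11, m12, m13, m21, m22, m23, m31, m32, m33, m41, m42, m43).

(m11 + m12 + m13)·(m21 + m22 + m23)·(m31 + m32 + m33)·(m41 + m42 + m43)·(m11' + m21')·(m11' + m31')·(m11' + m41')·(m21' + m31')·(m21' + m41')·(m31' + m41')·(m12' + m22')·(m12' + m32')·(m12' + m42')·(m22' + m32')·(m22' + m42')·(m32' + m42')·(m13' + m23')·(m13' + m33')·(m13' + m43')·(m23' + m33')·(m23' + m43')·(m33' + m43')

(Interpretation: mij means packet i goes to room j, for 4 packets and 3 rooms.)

No, unsatisfiable

Try m11 = 0.
Try m12 = 1.
Unit clause (m22') forces m22 = 0.
Unit clause (m32') forces m32 = 0.
Unit clause (m42') forces m42 = 0.
Try m21 = 1.
Unit clause (m31') forces m31 = 0.
Unit clause (m33) forces m33 = 1.
Unit clause (m41') forces m41 = 0.
Unit clause (m43) forces m43 = 1.
But (m43') is also a unit clause — contradiction.
So m21 must be the other value — set m21 = 0.
Unit clause (m23) forces m23 = 1.
Unit clause (m13') forces m13 = 0.
Unit clause (m33') forces m33 = 0.
Unit clause (m31) forces m31 = 1.
Unit clause (m41') forces m41 = 0.
Unit clause (m43) forces m43 = 1.
But (m43') is also a unit clause — contradiction.
Either choice for m21 ends in contradiction.
So m12 must be the other value — set m12 = 0.
Unit clause (m13) forces m13 = 1.
Unit clause (m23') forces m23 = 0.
Unit clause (m33') forces m33 = 0.
Unit clause (m43') forces m43 = 0.
Try m21 = 1.
Unit clause (m31') forces m31 = 0.
Unit clause (m32) forces m32 = 1.
Unit clause (m41') forces m41 = 0.
Unit clause (m42) forces m42 = 1.
But (m42') is also a unit clause — contradiction.
So m21 must be the other value — set m21 = 0.
Unit clause (m22) forces m22 = 1.
Unit clause (m32') forces m32 = 0.
Unit clause (m31) forces m31 = 1.
Unit clause (m41') forces m41 = 0.
Unit clause (m42) forces m42 = 1.
But (m42') is also a unit clause — contradiction.
Either choice for m21 ends in contradiction.
Either choice for m12 ends in contradiction.
So m11 must be the other value — set m11 = 1.
Unit clause (m21') forces m21 = 0.
Unit clause (m31') forces m31 = 0.
Unit clause (m41') forces m41 = 0.
Try m22 = 1.
Unit clause (m12') forces m12 = 0.
Unit clause (m32') forces m32 = 0.
Unit clause (m33) forces m33 = 1.
Unit clause (m42') forces m42 = 0.
Unit clause (m43) forces m43 = 1.
But (m43') is also a unit clause — contradiction.
So m22 must be the other value — set m22 = 0.
Unit clause (m23) forces m23 = 1.
Unit clause (m13') forces m13 = 0.
Unit clause (m33') forces m33 = 0.
Unit clause (m32) forces m32 = 1.
Unit clause (m12') forces m12 = 0.
Unit clause (m42') forces m42 = 0.
Unit clause (m43) forces m43 = 1.
But (m43') is also a unit clause — contradiction.
Either choice for m22 ends in contradiction.
Either choice for m11 ends in contradiction.
No assignment satisfies every clause.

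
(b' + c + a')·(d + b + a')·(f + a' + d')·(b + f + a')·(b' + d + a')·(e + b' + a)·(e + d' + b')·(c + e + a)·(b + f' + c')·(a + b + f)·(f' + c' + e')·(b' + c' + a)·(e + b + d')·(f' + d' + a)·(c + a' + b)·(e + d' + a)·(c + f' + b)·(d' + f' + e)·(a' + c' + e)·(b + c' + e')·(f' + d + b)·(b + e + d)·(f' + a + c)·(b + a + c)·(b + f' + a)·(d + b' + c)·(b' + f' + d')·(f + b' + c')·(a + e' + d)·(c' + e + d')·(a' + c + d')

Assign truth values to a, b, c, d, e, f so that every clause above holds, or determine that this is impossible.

a=0, b=1, c=0, d=1, e=1, f=0

Case b = 1:
Case c = 0:
The clause (a') is unit, so a = 0.
The clause (e) is unit, so e = 1.
The clause (f') is unit, so f = 0.
The clause (d) is unit, so d = 1.
This assignment satisfies each clause.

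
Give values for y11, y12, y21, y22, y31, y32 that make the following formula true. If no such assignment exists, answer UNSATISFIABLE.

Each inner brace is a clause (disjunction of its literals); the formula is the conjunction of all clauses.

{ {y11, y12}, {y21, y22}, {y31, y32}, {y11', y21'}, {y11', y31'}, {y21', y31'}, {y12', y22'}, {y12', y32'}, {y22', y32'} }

Suppose y11 = 1.
From the singleton clause (y21'), y21 = 0.
From the singleton clause (y22), y22 = 1.
From the singleton clause (y31'), y31 = 0.
From the singleton clause (y32), y32 = 1.
Now (y32') is unsatisfied and unit — conflict.
Undo y11 and try y11 = 0.
From the singleton clause (y12), y12 = 1.
From the singleton clause (y22'), y22 = 0.
From the singleton clause (y21), y21 = 1.
From the singleton clause (y31'), y31 = 0.
From the singleton clause (y32), y32 = 1.
Now (y32') is unsatisfied and unit — conflict.
Either choice for y11 ends in contradiction.

UNSATISFIABLE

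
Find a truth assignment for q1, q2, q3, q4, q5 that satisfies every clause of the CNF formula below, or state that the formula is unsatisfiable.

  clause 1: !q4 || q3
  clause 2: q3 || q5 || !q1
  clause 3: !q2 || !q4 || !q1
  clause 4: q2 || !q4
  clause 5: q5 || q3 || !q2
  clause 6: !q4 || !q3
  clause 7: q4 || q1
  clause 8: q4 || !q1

UNSATISFIABLE

Case q4 = false:
(q1) alone gives q1 = true.
That conflicts with the unit clause (!q1).
Backtrack on q4: now try q4 = true.
(q3) alone gives q3 = true.
That conflicts with the unit clause (!q3).
Either choice for q4 ends in contradiction.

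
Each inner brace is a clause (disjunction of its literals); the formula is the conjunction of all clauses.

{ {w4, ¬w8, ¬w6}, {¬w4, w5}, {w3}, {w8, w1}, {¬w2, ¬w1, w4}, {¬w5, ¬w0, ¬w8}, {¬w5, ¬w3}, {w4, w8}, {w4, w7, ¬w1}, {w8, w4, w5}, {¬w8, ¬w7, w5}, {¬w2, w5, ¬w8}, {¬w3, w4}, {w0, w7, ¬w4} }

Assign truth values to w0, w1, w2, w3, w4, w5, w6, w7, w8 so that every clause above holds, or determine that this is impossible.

(w3) alone gives w3 = True.
(¬w5) alone gives w5 = False.
(¬w4) alone gives w4 = False.
That conflicts with the unit clause (w4).

UNSATISFIABLE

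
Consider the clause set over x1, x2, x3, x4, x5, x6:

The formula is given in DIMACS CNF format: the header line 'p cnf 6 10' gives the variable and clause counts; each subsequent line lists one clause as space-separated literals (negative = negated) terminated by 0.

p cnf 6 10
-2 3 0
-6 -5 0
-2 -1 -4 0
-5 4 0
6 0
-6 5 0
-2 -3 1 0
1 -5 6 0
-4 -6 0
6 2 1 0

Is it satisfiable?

The clause (x6) is unit, so x6 = True.
The clause (¬x5) is unit, so x5 = False.
But (x5) is also a unit clause — contradiction.
No assignment satisfies every clause.

No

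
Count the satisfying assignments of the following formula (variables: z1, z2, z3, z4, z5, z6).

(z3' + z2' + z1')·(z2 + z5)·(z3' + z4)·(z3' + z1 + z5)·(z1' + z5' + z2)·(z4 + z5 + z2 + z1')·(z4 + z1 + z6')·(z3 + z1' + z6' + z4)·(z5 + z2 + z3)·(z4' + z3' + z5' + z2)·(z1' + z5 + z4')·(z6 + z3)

There are 2^6 = 64 truth assignments over (z1, z2, z3, z4, z5, z6).
Split on z2. With z2 = 1, the clauses containing z2 are satisfied and z2' drops from the rest; 5 of the 2^5 = 32 assignments to the other variables satisfy what remains.
With z2 = 0, by the same count on the reduced clause set, 1 assignment works.
Total: 5 + 1 = 6.

6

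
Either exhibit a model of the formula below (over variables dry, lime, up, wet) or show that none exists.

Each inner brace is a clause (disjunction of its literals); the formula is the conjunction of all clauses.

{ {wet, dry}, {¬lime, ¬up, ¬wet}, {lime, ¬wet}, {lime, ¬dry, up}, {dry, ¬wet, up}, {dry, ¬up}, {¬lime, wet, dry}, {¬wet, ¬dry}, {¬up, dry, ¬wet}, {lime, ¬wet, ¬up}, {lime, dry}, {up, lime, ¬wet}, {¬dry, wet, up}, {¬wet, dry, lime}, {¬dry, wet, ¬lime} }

Try wet = False.
The clause (dry) is unit, so dry = True.
The clause (up) is unit, so up = True.
The clause (¬lime) is unit, so lime = False.
This assignment satisfies each clause.

dry ↦ True; lime ↦ False; up ↦ True; wet ↦ False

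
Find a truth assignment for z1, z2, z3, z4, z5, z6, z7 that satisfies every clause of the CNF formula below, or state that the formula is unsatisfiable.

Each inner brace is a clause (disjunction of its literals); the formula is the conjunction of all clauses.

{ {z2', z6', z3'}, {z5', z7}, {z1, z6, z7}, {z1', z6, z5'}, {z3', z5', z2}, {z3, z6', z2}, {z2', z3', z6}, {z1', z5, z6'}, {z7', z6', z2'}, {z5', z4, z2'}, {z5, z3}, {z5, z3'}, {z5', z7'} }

Branch on z5: set z5 = 0.
(z3) alone gives z3 = 1.
That conflicts with the unit clause (z3').
So z5 must be the other value — set z5 = 1.
(z7) alone gives z7 = 1.
That conflicts with the unit clause (z7').
Either choice for z5 ends in contradiction.

UNSATISFIABLE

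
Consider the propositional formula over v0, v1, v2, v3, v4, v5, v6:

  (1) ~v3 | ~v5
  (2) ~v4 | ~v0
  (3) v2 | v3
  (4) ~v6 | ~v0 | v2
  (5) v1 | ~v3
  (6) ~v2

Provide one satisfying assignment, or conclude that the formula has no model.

From the singleton clause (~v2), v2 = 0.
From the singleton clause (v3), v3 = 1.
From the singleton clause (~v5), v5 = 0.
From the singleton clause (v1), v1 = 1.
Try v4 = 1.
From the singleton clause (~v0), v0 = 0.
All clauses hold; v6 can take either value.

v0=0, v1=1, v2=0, v3=1, v4=1, v5=0, v6=0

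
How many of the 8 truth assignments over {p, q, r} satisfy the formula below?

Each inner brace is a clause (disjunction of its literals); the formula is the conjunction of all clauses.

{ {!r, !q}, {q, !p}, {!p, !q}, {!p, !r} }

There are 2^3 = 8 truth assignments over (p, q, r).
Check each against the 4 clauses (columns in the order p, q, r):
  F F F  ✓ satisfies all
  F F T  ✓ satisfies all
  F T F  ✓ satisfies all
  F T T  ✗ fails (!r || !q)
  T F F  ✗ fails (q || !p)
  T F T  ✗ fails (q || !p)
  T T F  ✗ fails (!p || !q)
  T T T  ✗ fails (!r || !q)
3 of the 8 rows are models.

3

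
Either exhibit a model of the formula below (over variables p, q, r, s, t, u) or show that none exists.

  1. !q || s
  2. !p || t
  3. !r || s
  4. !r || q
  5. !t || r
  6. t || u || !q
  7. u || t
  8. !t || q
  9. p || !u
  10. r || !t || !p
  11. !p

(!p) alone gives p = false.
(!u) alone gives u = false.
(t) alone gives t = true.
(r) alone gives r = true.
(s) alone gives s = true.
(q) alone gives q = true.
This assignment satisfies each clause.

p=false,  q=true,  r=true,  s=true,  t=true,  u=false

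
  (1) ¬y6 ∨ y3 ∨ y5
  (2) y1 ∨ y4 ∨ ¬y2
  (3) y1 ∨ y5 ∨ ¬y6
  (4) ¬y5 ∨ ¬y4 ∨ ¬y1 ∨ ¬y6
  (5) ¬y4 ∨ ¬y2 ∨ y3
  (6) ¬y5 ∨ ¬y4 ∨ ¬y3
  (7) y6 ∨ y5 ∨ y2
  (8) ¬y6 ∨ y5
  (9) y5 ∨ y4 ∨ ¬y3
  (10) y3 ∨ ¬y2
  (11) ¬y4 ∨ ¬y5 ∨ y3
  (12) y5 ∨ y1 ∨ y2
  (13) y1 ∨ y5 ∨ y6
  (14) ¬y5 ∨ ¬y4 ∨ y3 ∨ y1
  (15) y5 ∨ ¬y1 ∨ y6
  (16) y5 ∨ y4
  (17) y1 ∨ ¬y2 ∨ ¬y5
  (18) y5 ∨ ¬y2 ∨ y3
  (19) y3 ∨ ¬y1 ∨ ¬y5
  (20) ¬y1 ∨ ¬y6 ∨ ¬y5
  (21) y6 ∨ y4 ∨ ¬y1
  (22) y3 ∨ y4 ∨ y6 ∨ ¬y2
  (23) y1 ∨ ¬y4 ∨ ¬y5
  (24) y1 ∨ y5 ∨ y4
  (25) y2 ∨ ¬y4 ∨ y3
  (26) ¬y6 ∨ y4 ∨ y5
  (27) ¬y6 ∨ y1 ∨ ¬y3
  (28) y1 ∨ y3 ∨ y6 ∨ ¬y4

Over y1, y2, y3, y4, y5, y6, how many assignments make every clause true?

3

There are 2^6 = 64 truth assignments over (y1, y2, y3, y4, y5, y6).
Split on y3. With y3 = True, the clauses containing y3 are satisfied and ¬y3 drops from the rest; 1 of the 2^5 = 32 assignments to the other variables satisfy what remains.
With y3 = False, by the same count on the reduced clause set, 2 assignments work.
(One model: y1=F, y2=F, y3=F, y4=F, y5=T, y6=F.)
Total: 1 + 2 = 3.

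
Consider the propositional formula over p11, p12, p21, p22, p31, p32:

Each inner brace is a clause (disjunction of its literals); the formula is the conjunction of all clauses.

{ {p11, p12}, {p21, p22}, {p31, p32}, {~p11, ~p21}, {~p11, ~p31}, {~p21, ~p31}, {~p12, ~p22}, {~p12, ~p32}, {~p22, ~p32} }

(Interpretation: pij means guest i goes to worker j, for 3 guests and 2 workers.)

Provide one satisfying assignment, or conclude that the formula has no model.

Try p11 = 1.
The clause (~p21) is unit, so p21 = 0.
The clause (p22) is unit, so p22 = 1.
The clause (~p31) is unit, so p31 = 0.
The clause (p32) is unit, so p32 = 1.
That conflicts with the unit clause (~p32).
Backtrack on p11: now try p11 = 0.
The clause (p12) is unit, so p12 = 1.
The clause (~p22) is unit, so p22 = 0.
The clause (p21) is unit, so p21 = 1.
The clause (~p31) is unit, so p31 = 0.
The clause (p32) is unit, so p32 = 1.
That conflicts with the unit clause (~p32).
Neither p11 = 1 nor p11 = 0 works.

UNSATISFIABLE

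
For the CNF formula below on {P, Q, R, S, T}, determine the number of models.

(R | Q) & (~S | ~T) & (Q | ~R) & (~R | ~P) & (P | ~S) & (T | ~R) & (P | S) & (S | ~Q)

There are 2^5 = 32 truth assignments over (P, Q, R, S, T).
Split on S. With S = 1, the clauses containing S are satisfied and ~S drops from the rest; 1 of the 2^4 = 16 assignments to the other variables satisfy what remains.
With S = 0, by the same count on the reduced clause set, 0 assignments work.
Total: 1 + 0 = 1.

1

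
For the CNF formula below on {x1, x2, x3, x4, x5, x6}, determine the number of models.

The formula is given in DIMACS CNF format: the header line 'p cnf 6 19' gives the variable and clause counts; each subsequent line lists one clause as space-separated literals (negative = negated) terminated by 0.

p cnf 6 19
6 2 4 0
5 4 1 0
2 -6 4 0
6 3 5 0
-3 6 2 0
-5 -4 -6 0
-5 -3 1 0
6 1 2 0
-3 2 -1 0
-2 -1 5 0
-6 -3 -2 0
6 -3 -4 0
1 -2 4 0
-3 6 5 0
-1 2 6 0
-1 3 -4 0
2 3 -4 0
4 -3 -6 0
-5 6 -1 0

There are 2^6 = 64 truth assignments over (x1, x2, x3, x4, x5, x6).
Split on x6. With x6 = True, the clauses containing x6 are satisfied and ¬x6 drops from the rest; 3 of the 2^5 = 32 assignments to the other variables satisfy what remains.
With x6 = False, by the same count on the reduced clause set, 1 assignment works.
(One model: x1=F, x2=F, x3=T, x4=T, x5=F, x6=T.)
Total: 3 + 1 = 4.

4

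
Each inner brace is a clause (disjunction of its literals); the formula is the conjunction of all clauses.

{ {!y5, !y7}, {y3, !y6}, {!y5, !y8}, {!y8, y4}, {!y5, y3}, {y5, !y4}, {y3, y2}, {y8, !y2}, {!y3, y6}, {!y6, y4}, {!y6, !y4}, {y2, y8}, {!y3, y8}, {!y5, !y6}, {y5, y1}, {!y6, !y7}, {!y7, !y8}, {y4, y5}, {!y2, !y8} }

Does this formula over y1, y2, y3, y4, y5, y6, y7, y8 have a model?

No

Try y5 = false.
From the singleton clause (!y4), y4 = false.
That conflicts with the unit clause (y4).
That branch fails; take y5 = true instead.
From the singleton clause (!y7), y7 = false.
From the singleton clause (!y8), y8 = false.
From the singleton clause (y3), y3 = true.
That conflicts with the unit clause (!y3).
Either choice for y5 ends in contradiction.
No assignment satisfies every clause.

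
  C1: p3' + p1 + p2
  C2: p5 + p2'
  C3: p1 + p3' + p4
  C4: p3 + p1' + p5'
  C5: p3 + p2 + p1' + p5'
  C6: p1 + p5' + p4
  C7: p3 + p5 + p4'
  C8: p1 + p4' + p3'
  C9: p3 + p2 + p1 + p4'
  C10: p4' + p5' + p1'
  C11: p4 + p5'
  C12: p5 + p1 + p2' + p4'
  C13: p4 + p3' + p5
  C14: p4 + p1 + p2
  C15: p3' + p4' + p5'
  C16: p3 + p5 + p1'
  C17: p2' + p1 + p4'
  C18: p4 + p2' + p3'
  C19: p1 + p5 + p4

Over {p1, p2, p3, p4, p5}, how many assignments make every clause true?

1

There are 2^5 = 32 truth assignments over (p1, p2, p3, p4, p5).
Split on p1. With p1 = 1, the clauses containing p1 are satisfied and p1' drops from the rest; 1 of the 2^4 = 16 assignments to the other variables satisfy what remains.
With p1 = 0, by the same count on the reduced clause set, 0 assignments work.
Total: 1 + 0 = 1.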